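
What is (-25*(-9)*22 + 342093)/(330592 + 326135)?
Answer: 115681/218909 ≈ 0.52844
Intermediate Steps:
(-25*(-9)*22 + 342093)/(330592 + 326135) = (225*22 + 342093)/656727 = (4950 + 342093)*(1/656727) = 347043*(1/656727) = 115681/218909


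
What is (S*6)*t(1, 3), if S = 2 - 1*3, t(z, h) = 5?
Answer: -30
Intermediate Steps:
S = -1 (S = 2 - 3 = -1)
(S*6)*t(1, 3) = -1*6*5 = -6*5 = -30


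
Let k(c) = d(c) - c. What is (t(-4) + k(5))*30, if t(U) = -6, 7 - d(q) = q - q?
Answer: -120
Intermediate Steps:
d(q) = 7 (d(q) = 7 - (q - q) = 7 - 1*0 = 7 + 0 = 7)
k(c) = 7 - c
(t(-4) + k(5))*30 = (-6 + (7 - 1*5))*30 = (-6 + (7 - 5))*30 = (-6 + 2)*30 = -4*30 = -120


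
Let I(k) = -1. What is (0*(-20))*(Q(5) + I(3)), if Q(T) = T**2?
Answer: 0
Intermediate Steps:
(0*(-20))*(Q(5) + I(3)) = (0*(-20))*(5**2 - 1) = 0*(25 - 1) = 0*24 = 0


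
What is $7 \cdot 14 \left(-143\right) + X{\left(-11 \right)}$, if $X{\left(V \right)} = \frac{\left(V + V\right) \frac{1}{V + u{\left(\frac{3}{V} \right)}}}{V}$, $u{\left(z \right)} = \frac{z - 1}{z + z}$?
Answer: $- \frac{182185}{13} \approx -14014.0$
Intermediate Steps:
$u{\left(z \right)} = \frac{-1 + z}{2 z}$
$X{\left(V \right)} = \frac{2}{V + \frac{V \left(-1 + \frac{3}{V}\right)}{6}}$ ($X{\left(V \right)} = \frac{\left(V + V\right) \frac{1}{V + \frac{-1 + \frac{3}{V}}{2 \frac{3}{V}}}}{V} = \frac{2 V \frac{1}{V + \frac{\frac{V}{3} \left(-1 + \frac{3}{V}\right)}{2}}}{V} = \frac{2 V \frac{1}{V + \frac{V \left(-1 + \frac{3}{V}\right)}{6}}}{V} = \frac{2}{V + \frac{V \left(-1 + \frac{3}{V}\right)}{6}}$)
$7 \cdot 14 \left(-143\right) + X{\left(-11 \right)} = 7 \cdot 14 \left(-143\right) + \frac{12}{3 + 5 \left(-11\right)} = 98 \left(-143\right) + \frac{12}{3 - 55} = -14014 + \frac{12}{-52} = -14014 + 12 \left(- \frac{1}{52}\right) = -14014 - \frac{3}{13} = - \frac{182185}{13}$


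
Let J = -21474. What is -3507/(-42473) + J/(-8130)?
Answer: 156762852/57550915 ≈ 2.7239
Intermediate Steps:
-3507/(-42473) + J/(-8130) = -3507/(-42473) - 21474/(-8130) = -3507*(-1/42473) - 21474*(-1/8130) = 3507/42473 + 3579/1355 = 156762852/57550915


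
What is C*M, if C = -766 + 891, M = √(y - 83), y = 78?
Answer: 125*I*√5 ≈ 279.51*I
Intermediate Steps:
M = I*√5 (M = √(78 - 83) = √(-5) = I*√5 ≈ 2.2361*I)
C = 125
C*M = 125*(I*√5) = 125*I*√5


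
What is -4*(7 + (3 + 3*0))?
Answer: -40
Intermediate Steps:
-4*(7 + (3 + 3*0)) = -4*(7 + (3 + 0)) = -4*(7 + 3) = -4*10 = -40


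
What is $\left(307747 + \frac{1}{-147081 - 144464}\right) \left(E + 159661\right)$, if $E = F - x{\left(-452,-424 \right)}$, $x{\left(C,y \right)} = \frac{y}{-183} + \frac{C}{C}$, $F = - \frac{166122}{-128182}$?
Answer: $\frac{168012235755406853386726}{3419430138885} \approx 4.9135 \cdot 10^{10}$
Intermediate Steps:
$F = \frac{83061}{64091}$ ($F = \left(-166122\right) \left(- \frac{1}{128182}\right) = \frac{83061}{64091} \approx 1.296$)
$x{\left(C,y \right)} = 1 - \frac{y}{183}$ ($x{\left(C,y \right)} = y \left(- \frac{1}{183}\right) + 1 = - \frac{y}{183} + 1 = 1 - \frac{y}{183}$)
$E = - \frac{23703074}{11728653}$ ($E = \frac{83061}{64091} - \left(1 - - \frac{424}{183}\right) = \frac{83061}{64091} - \left(1 + \frac{424}{183}\right) = \frac{83061}{64091} - \frac{607}{183} = - \frac{23703074}{11728653} \approx -2.021$)
$\left(307747 + \frac{1}{-147081 - 144464}\right) \left(E + 159661\right) = \left(307747 + \frac{1}{-147081 - 144464}\right) \left(- \frac{23703074}{11728653} + 159661\right) = \left(307747 + \frac{1}{-291545}\right) \frac{1872584763559}{11728653} = \left(307747 - \frac{1}{291545}\right) \frac{1872584763559}{11728653} = \frac{89722099114}{291545} \cdot \frac{1872584763559}{11728653} = \frac{168012235755406853386726}{3419430138885}$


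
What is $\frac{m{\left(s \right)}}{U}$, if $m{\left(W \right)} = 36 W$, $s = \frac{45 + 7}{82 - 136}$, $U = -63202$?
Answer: $\frac{52}{94803} \approx 0.00054851$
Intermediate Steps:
$s = - \frac{26}{27}$ ($s = \frac{52}{-54} = 52 \left(- \frac{1}{54}\right) = - \frac{26}{27} \approx -0.96296$)
$\frac{m{\left(s \right)}}{U} = \frac{36 \left(- \frac{26}{27}\right)}{-63202} = \left(- \frac{104}{3}\right) \left(- \frac{1}{63202}\right) = \frac{52}{94803}$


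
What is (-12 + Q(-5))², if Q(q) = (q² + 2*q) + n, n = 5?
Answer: 64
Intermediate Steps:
Q(q) = 5 + q² + 2*q (Q(q) = (q² + 2*q) + 5 = 5 + q² + 2*q)
(-12 + Q(-5))² = (-12 + (5 + (-5)² + 2*(-5)))² = (-12 + (5 + 25 - 10))² = (-12 + 20)² = 8² = 64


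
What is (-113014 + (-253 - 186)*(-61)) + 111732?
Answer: 25497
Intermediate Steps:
(-113014 + (-253 - 186)*(-61)) + 111732 = (-113014 - 439*(-61)) + 111732 = (-113014 + 26779) + 111732 = -86235 + 111732 = 25497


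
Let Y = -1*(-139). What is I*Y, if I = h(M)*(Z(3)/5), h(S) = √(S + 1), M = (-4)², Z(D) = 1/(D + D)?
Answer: 139*√17/30 ≈ 19.104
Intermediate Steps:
Z(D) = 1/(2*D)
M = 16
h(S) = √(1 + S)
Y = 139
I = √17/30 (I = √(1 + 16)*(((½)/3)/5) = √17*(((½)*(⅓))*(⅕)) = √17*((⅙)*(⅕)) = √17*(1/30) = √17/30 ≈ 0.13744)
I*Y = (√17/30)*139 = 139*√17/30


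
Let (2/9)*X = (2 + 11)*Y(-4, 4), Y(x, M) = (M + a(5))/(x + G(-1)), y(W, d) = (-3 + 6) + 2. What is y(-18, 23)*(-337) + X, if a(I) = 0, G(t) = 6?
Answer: -1568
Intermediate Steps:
y(W, d) = 5 (y(W, d) = 3 + 2 = 5)
Y(x, M) = M/(6 + x) (Y(x, M) = (M + 0)/(x + 6) = M/(6 + x))
X = 117 (X = 9*((2 + 11)*(4/(6 - 4)))/2 = 9*(13*(4/2))/2 = 9*(13*(4*(½)))/2 = 9*(13*2)/2 = (9/2)*26 = 117)
y(-18, 23)*(-337) + X = 5*(-337) + 117 = -1685 + 117 = -1568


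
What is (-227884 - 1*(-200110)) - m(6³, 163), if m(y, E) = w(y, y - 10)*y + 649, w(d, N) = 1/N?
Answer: -2927677/103 ≈ -28424.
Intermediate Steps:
m(y, E) = 649 + y/(-10 + y) (m(y, E) = y/(y - 10) + 649 = y/(-10 + y) + 649 = 649 + y/(-10 + y))
(-227884 - 1*(-200110)) - m(6³, 163) = (-227884 - 1*(-200110)) - 10*(-649 + 65*6³)/(-10 + 6³) = (-227884 + 200110) - 10*(-649 + 65*216)/(-10 + 216) = -27774 - 10*(-649 + 14040)/206 = -27774 - 10*13391/206 = -27774 - 1*66955/103 = -27774 - 66955/103 = -2927677/103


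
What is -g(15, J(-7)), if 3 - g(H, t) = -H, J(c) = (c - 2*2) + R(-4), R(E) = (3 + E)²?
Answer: -18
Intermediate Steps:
J(c) = -3 + c (J(c) = (c - 2*2) + (3 - 4)² = (c - 4) + (-1)² = (-4 + c) + 1 = -3 + c)
g(H, t) = 3 + H (g(H, t) = 3 - (-1)*H = 3 + H)
-g(15, J(-7)) = -(3 + 15) = -1*18 = -18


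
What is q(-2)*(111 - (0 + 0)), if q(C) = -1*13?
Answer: -1443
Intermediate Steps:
q(C) = -13
q(-2)*(111 - (0 + 0)) = -13*(111 - (0 + 0)) = -13*(111 - 1*0) = -13*(111 + 0) = -13*111 = -1443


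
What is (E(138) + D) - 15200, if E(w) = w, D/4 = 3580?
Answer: -742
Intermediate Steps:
D = 14320 (D = 4*3580 = 14320)
(E(138) + D) - 15200 = (138 + 14320) - 15200 = 14458 - 15200 = -742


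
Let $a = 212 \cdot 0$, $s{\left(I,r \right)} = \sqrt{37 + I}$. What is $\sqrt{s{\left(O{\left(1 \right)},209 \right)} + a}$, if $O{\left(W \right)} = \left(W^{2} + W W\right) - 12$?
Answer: $3^{\frac{3}{4}} \approx 2.2795$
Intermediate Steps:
$O{\left(W \right)} = -12 + 2 W^{2}$ ($O{\left(W \right)} = \left(W^{2} + W^{2}\right) - 12 = 2 W^{2} - 12 = -12 + 2 W^{2}$)
$a = 0$
$\sqrt{s{\left(O{\left(1 \right)},209 \right)} + a} = \sqrt{\sqrt{37 - \left(12 - 2 \cdot 1^{2}\right)} + 0} = \sqrt{\sqrt{37 + \left(-12 + 2 \cdot 1\right)} + 0} = \sqrt{\sqrt{37 + \left(-12 + 2\right)} + 0} = \sqrt{\sqrt{37 - 10} + 0} = \sqrt{\sqrt{27} + 0} = \sqrt{3 \sqrt{3} + 0} = \sqrt{3 \sqrt{3}} = 3^{\frac{3}{4}}$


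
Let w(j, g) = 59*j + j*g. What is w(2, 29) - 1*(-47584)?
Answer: 47760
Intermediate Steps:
w(j, g) = 59*j + g*j
w(2, 29) - 1*(-47584) = 2*(59 + 29) - 1*(-47584) = 2*88 + 47584 = 176 + 47584 = 47760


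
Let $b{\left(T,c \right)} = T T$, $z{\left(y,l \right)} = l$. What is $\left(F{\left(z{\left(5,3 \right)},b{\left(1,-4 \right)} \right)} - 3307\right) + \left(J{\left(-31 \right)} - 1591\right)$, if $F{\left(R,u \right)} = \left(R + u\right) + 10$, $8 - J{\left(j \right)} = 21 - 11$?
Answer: $-4886$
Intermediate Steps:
$b{\left(T,c \right)} = T^{2}$
$J{\left(j \right)} = -2$ ($J{\left(j \right)} = 8 - \left(21 - 11\right) = 8 - 10 = -2$)
$F{\left(R,u \right)} = 10 + R + u$
$\left(F{\left(z{\left(5,3 \right)},b{\left(1,-4 \right)} \right)} - 3307\right) + \left(J{\left(-31 \right)} - 1591\right) = \left(\left(10 + 3 + 1^{2}\right) - 3307\right) - 1593 = \left(\left(10 + 3 + 1\right) - 3307\right) - 1593 = \left(14 - 3307\right) - 1593 = -3293 - 1593 = -4886$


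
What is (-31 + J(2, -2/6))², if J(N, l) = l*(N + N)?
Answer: 9409/9 ≈ 1045.4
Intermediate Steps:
J(N, l) = 2*N*l (J(N, l) = l*(2*N) = 2*N*l)
(-31 + J(2, -2/6))² = (-31 + 2*2*(-2/6))² = (-31 + 2*2*(-2*⅙))² = (-31 + 2*2*(-⅓))² = (-31 - 4/3)² = (-97/3)² = 9409/9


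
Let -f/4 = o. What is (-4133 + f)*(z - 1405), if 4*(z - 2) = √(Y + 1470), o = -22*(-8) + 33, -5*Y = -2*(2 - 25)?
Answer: 6971507 - 4969*√9130/10 ≈ 6.9240e+6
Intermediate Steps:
Y = -46/5 (Y = -(-2)*(2 - 25)/5 = -(-2)*(-23)/5 = -⅕*46 = -46/5 ≈ -9.2000)
o = 209 (o = 176 + 33 = 209)
z = 2 + √9130/10 (z = 2 + √(-46/5 + 1470)/4 = 2 + √(7304/5)/4 = 2 + (2*√9130/5)/4 = 2 + √9130/10 ≈ 11.555)
f = -836 (f = -4*209 = -836)
(-4133 + f)*(z - 1405) = (-4133 - 836)*((2 + √9130/10) - 1405) = -4969*(-1403 + √9130/10) = 6971507 - 4969*√9130/10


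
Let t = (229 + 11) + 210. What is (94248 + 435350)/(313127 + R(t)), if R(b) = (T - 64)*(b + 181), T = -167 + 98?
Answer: 264799/114602 ≈ 2.3106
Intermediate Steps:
T = -69
t = 450 (t = 240 + 210 = 450)
R(b) = -24073 - 133*b (R(b) = (-69 - 64)*(b + 181) = -133*(181 + b) = -24073 - 133*b)
(94248 + 435350)/(313127 + R(t)) = (94248 + 435350)/(313127 + (-24073 - 133*450)) = 529598/(313127 + (-24073 - 59850)) = 529598/(313127 - 83923) = 529598/229204 = 529598*(1/229204) = 264799/114602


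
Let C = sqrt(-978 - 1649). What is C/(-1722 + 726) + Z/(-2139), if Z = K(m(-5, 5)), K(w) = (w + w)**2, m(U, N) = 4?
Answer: -64/2139 - I*sqrt(2627)/996 ≈ -0.029921 - 0.05146*I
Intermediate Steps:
C = I*sqrt(2627) (C = sqrt(-2627) = I*sqrt(2627) ≈ 51.254*I)
K(w) = 4*w**2 (K(w) = (2*w)**2 = 4*w**2)
Z = 64 (Z = 4*4**2 = 4*16 = 64)
C/(-1722 + 726) + Z/(-2139) = (I*sqrt(2627))/(-1722 + 726) + 64/(-2139) = (I*sqrt(2627))/(-996) + 64*(-1/2139) = (I*sqrt(2627))*(-1/996) - 64/2139 = -I*sqrt(2627)/996 - 64/2139 = -64/2139 - I*sqrt(2627)/996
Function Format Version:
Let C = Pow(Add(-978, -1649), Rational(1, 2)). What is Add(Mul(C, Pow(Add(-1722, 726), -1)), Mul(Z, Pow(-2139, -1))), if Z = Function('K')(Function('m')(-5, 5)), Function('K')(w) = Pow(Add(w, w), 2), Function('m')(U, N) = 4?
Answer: Add(Rational(-64, 2139), Mul(Rational(-1, 996), I, Pow(2627, Rational(1, 2)))) ≈ Add(-0.029921, Mul(-0.051460, I))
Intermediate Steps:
C = Mul(I, Pow(2627, Rational(1, 2))) (C = Pow(-2627, Rational(1, 2)) = Mul(I, Pow(2627, Rational(1, 2))) ≈ Mul(51.254, I))
Function('K')(w) = Mul(4, Pow(w, 2)) (Function('K')(w) = Pow(Mul(2, w), 2) = Mul(4, Pow(w, 2)))
Z = 64 (Z = Mul(4, Pow(4, 2)) = Mul(4, 16) = 64)
Add(Mul(C, Pow(Add(-1722, 726), -1)), Mul(Z, Pow(-2139, -1))) = Add(Mul(Mul(I, Pow(2627, Rational(1, 2))), Pow(Add(-1722, 726), -1)), Mul(64, Pow(-2139, -1))) = Add(Mul(Mul(I, Pow(2627, Rational(1, 2))), Pow(-996, -1)), Mul(64, Rational(-1, 2139))) = Add(Mul(Mul(I, Pow(2627, Rational(1, 2))), Rational(-1, 996)), Rational(-64, 2139)) = Add(Mul(Rational(-1, 996), I, Pow(2627, Rational(1, 2))), Rational(-64, 2139)) = Add(Rational(-64, 2139), Mul(Rational(-1, 996), I, Pow(2627, Rational(1, 2))))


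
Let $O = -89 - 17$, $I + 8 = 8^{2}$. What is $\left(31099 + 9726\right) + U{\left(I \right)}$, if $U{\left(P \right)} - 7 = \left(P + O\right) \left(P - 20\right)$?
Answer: $39032$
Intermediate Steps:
$I = 56$ ($I = -8 + 8^{2} = -8 + 64 = 56$)
$O = -106$
$U{\left(P \right)} = 7 + \left(-106 + P\right) \left(-20 + P\right)$ ($U{\left(P \right)} = 7 + \left(P - 106\right) \left(P - 20\right) = 7 + \left(-106 + P\right) \left(-20 + P\right)$)
$\left(31099 + 9726\right) + U{\left(I \right)} = \left(31099 + 9726\right) + \left(2127 + 56^{2} - 7056\right) = 40825 + \left(2127 + 3136 - 7056\right) = 40825 - 1793 = 39032$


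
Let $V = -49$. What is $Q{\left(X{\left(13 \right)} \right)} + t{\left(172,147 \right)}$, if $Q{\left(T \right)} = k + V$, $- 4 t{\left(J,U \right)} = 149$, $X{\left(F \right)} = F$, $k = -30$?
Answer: $- \frac{465}{4} \approx -116.25$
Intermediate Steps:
$t{\left(J,U \right)} = - \frac{149}{4}$ ($t{\left(J,U \right)} = \left(- \frac{1}{4}\right) 149 = - \frac{149}{4}$)
$Q{\left(T \right)} = -79$ ($Q{\left(T \right)} = -30 - 49 = -79$)
$Q{\left(X{\left(13 \right)} \right)} + t{\left(172,147 \right)} = -79 - \frac{149}{4} = - \frac{465}{4}$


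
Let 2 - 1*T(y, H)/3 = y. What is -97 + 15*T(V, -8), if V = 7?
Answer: -322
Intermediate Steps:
T(y, H) = 6 - 3*y
-97 + 15*T(V, -8) = -97 + 15*(6 - 3*7) = -97 + 15*(6 - 21) = -97 + 15*(-15) = -97 - 225 = -322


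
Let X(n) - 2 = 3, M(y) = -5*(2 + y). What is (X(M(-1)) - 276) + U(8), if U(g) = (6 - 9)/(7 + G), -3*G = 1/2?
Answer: -11129/41 ≈ -271.44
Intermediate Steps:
M(y) = -10 - 5*y
G = -⅙ (G = -⅓/2 = -⅓*½ = -⅙ ≈ -0.16667)
X(n) = 5 (X(n) = 2 + 3 = 5)
U(g) = -18/41 (U(g) = (6 - 9)/(7 - ⅙) = -3/41/6 = -3*6/41 = -18/41)
(X(M(-1)) - 276) + U(8) = (5 - 276) - 18/41 = -271 - 18/41 = -11129/41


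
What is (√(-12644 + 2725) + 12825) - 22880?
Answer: -10055 + I*√9919 ≈ -10055.0 + 99.594*I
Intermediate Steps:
(√(-12644 + 2725) + 12825) - 22880 = (√(-9919) + 12825) - 22880 = (I*√9919 + 12825) - 22880 = (12825 + I*√9919) - 22880 = -10055 + I*√9919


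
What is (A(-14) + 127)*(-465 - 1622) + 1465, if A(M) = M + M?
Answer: -205148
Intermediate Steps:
A(M) = 2*M
(A(-14) + 127)*(-465 - 1622) + 1465 = (2*(-14) + 127)*(-465 - 1622) + 1465 = (-28 + 127)*(-2087) + 1465 = 99*(-2087) + 1465 = -206613 + 1465 = -205148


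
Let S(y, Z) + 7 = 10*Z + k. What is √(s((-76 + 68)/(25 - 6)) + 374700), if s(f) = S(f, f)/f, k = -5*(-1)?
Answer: √1498859/2 ≈ 612.14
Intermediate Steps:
k = 5
S(y, Z) = -2 + 10*Z (S(y, Z) = -7 + (10*Z + 5) = -7 + (5 + 10*Z) = -2 + 10*Z)
s(f) = (-2 + 10*f)/f
√(s((-76 + 68)/(25 - 6)) + 374700) = √((10 - 2*(25 - 6)/(-76 + 68)) + 374700) = √((10 - 2/((-8/19))) + 374700) = √((10 - 2/((-8*1/19))) + 374700) = √((10 - 2/(-8/19)) + 374700) = √((10 - 2*(-19/8)) + 374700) = √((10 + 19/4) + 374700) = √(59/4 + 374700) = √(1498859/4) = √1498859/2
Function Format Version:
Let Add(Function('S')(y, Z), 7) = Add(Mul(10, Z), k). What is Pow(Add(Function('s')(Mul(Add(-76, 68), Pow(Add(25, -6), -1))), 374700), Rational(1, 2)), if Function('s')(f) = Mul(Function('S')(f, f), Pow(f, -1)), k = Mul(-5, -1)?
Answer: Mul(Rational(1, 2), Pow(1498859, Rational(1, 2))) ≈ 612.14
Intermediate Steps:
k = 5
Function('S')(y, Z) = Add(-2, Mul(10, Z)) (Function('S')(y, Z) = Add(-7, Add(Mul(10, Z), 5)) = Add(-7, Add(5, Mul(10, Z))) = Add(-2, Mul(10, Z)))
Function('s')(f) = Mul(Pow(f, -1), Add(-2, Mul(10, f))) (Function('s')(f) = Mul(Add(-2, Mul(10, f)), Pow(f, -1)) = Mul(Pow(f, -1), Add(-2, Mul(10, f))))
Pow(Add(Function('s')(Mul(Add(-76, 68), Pow(Add(25, -6), -1))), 374700), Rational(1, 2)) = Pow(Add(Add(10, Mul(-2, Pow(Mul(Add(-76, 68), Pow(Add(25, -6), -1)), -1))), 374700), Rational(1, 2)) = Pow(Add(Add(10, Mul(-2, Pow(Mul(-8, Pow(19, -1)), -1))), 374700), Rational(1, 2)) = Pow(Add(Add(10, Mul(-2, Pow(Mul(-8, Rational(1, 19)), -1))), 374700), Rational(1, 2)) = Pow(Add(Add(10, Mul(-2, Pow(Rational(-8, 19), -1))), 374700), Rational(1, 2)) = Pow(Add(Add(10, Mul(-2, Rational(-19, 8))), 374700), Rational(1, 2)) = Pow(Add(Add(10, Rational(19, 4)), 374700), Rational(1, 2)) = Pow(Add(Rational(59, 4), 374700), Rational(1, 2)) = Pow(Rational(1498859, 4), Rational(1, 2)) = Mul(Rational(1, 2), Pow(1498859, Rational(1, 2)))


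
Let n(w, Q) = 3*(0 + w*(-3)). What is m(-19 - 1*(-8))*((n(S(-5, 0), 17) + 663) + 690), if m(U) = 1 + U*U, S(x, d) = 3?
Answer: 161772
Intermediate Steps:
m(U) = 1 + U²
n(w, Q) = -9*w (n(w, Q) = 3*(0 - 3*w) = 3*(-3*w) = -9*w)
m(-19 - 1*(-8))*((n(S(-5, 0), 17) + 663) + 690) = (1 + (-19 - 1*(-8))²)*((-9*3 + 663) + 690) = (1 + (-19 + 8)²)*((-27 + 663) + 690) = (1 + (-11)²)*(636 + 690) = (1 + 121)*1326 = 122*1326 = 161772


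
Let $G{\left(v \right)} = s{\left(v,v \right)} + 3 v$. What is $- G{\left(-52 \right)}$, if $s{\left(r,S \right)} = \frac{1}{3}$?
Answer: $\frac{467}{3} \approx 155.67$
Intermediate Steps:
$s{\left(r,S \right)} = \frac{1}{3}$
$G{\left(v \right)} = \frac{1}{3} + 3 v$
$- G{\left(-52 \right)} = - (\frac{1}{3} + 3 \left(-52\right)) = - (\frac{1}{3} - 156) = \left(-1\right) \left(- \frac{467}{3}\right) = \frac{467}{3}$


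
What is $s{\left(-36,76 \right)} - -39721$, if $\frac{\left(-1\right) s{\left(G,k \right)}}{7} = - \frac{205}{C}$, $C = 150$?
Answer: $\frac{1191917}{30} \approx 39731.0$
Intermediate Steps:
$s{\left(G,k \right)} = \frac{287}{30}$ ($s{\left(G,k \right)} = - 7 \left(- \frac{205}{150}\right) = - 7 \left(\left(-205\right) \frac{1}{150}\right) = \left(-7\right) \left(- \frac{41}{30}\right) = \frac{287}{30}$)
$s{\left(-36,76 \right)} - -39721 = \frac{287}{30} - -39721 = \frac{287}{30} + 39721 = \frac{1191917}{30}$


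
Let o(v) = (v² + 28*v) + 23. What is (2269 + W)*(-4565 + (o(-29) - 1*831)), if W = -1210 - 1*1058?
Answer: -5344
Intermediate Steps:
o(v) = 23 + v² + 28*v
W = -2268 (W = -1210 - 1058 = -2268)
(2269 + W)*(-4565 + (o(-29) - 1*831)) = (2269 - 2268)*(-4565 + ((23 + (-29)² + 28*(-29)) - 1*831)) = 1*(-4565 + ((23 + 841 - 812) - 831)) = 1*(-4565 + (52 - 831)) = 1*(-4565 - 779) = 1*(-5344) = -5344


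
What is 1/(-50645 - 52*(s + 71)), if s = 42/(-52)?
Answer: -1/54295 ≈ -1.8418e-5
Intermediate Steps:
s = -21/26 (s = 42*(-1/52) = -21/26 ≈ -0.80769)
1/(-50645 - 52*(s + 71)) = 1/(-50645 - 52*(-21/26 + 71)) = 1/(-50645 - 52*1825/26) = 1/(-50645 - 3650) = 1/(-54295) = -1/54295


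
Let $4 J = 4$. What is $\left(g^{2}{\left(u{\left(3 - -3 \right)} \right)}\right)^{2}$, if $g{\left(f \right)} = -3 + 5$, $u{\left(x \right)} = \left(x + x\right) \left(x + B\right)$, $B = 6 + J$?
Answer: $16$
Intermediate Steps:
$J = 1$ ($J = \frac{1}{4} \cdot 4 = 1$)
$B = 7$ ($B = 6 + 1 = 7$)
$u{\left(x \right)} = 2 x \left(7 + x\right)$ ($u{\left(x \right)} = \left(x + x\right) \left(x + 7\right) = 2 x \left(7 + x\right)$)
$g{\left(f \right)} = 2$
$\left(g^{2}{\left(u{\left(3 - -3 \right)} \right)}\right)^{2} = \left(2^{2}\right)^{2} = 4^{2} = 16$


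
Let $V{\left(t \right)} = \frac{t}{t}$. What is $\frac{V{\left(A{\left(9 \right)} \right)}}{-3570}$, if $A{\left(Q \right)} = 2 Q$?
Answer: $- \frac{1}{3570} \approx -0.00028011$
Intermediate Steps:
$V{\left(t \right)} = 1$
$\frac{V{\left(A{\left(9 \right)} \right)}}{-3570} = 1 \frac{1}{-3570} = 1 \left(- \frac{1}{3570}\right) = - \frac{1}{3570}$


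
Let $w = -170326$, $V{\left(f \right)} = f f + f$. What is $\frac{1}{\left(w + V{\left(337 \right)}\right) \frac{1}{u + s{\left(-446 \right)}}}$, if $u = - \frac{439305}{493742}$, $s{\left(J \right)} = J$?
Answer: $\frac{220648237}{27856923640} \approx 0.0079208$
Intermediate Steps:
$V{\left(f \right)} = f + f^{2}$ ($V{\left(f \right)} = f^{2} + f = f + f^{2}$)
$u = - \frac{439305}{493742}$ ($u = \left(-439305\right) \frac{1}{493742} = - \frac{439305}{493742} \approx -0.88975$)
$\frac{1}{\left(w + V{\left(337 \right)}\right) \frac{1}{u + s{\left(-446 \right)}}} = \frac{1}{\left(-170326 + 337 \left(1 + 337\right)\right) \frac{1}{- \frac{439305}{493742} - 446}} = \frac{1}{\left(-170326 + 337 \cdot 338\right) \frac{1}{- \frac{220648237}{493742}}} = \frac{1}{\left(-170326 + 113906\right) \left(- \frac{493742}{220648237}\right)} = \frac{1}{\left(-56420\right) \left(- \frac{493742}{220648237}\right)} = \frac{1}{\frac{27856923640}{220648237}} = \frac{220648237}{27856923640}$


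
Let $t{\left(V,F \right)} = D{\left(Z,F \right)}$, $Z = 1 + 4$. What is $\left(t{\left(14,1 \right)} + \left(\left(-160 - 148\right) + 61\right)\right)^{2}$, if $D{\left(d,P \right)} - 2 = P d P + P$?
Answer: $57121$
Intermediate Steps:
$Z = 5$
$D{\left(d,P \right)} = 2 + P + d P^{2}$ ($D{\left(d,P \right)} = 2 + \left(P d P + P\right) = 2 + \left(d P^{2} + P\right) = 2 + \left(P + d P^{2}\right) = 2 + P + d P^{2}$)
$t{\left(V,F \right)} = 2 + F + 5 F^{2}$
$\left(t{\left(14,1 \right)} + \left(\left(-160 - 148\right) + 61\right)\right)^{2} = \left(\left(2 + 1 + 5 \cdot 1^{2}\right) + \left(\left(-160 - 148\right) + 61\right)\right)^{2} = \left(\left(2 + 1 + 5 \cdot 1\right) + \left(-308 + 61\right)\right)^{2} = \left(\left(2 + 1 + 5\right) - 247\right)^{2} = \left(8 - 247\right)^{2} = \left(-239\right)^{2} = 57121$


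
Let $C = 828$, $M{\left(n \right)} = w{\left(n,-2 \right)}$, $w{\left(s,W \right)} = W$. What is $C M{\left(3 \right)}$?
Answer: $-1656$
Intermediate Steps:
$M{\left(n \right)} = -2$
$C M{\left(3 \right)} = 828 \left(-2\right) = -1656$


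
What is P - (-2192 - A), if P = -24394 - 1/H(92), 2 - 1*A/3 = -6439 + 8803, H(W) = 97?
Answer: -2840937/97 ≈ -29288.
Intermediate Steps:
A = -7086 (A = 6 - 3*(-6439 + 8803) = 6 - 3*2364 = 6 - 7092 = -7086)
P = -2366219/97 (P = -24394 - 1/97 = -2366219/97 ≈ -24394.)
P - (-2192 - A) = -2366219/97 - (-2192 - 1*(-7086)) = -2366219/97 - (-2192 + 7086) = -2366219/97 - 1*4894 = -2366219/97 - 4894 = -2840937/97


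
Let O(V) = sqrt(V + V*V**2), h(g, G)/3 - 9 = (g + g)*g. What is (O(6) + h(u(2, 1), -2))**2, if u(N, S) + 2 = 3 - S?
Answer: (27 + sqrt(222))**2 ≈ 1755.6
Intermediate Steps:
u(N, S) = 1 - S (u(N, S) = -2 + (3 - S) = 1 - S)
h(g, G) = 27 + 6*g**2 (h(g, G) = 27 + 3*((g + g)*g) = 27 + 3*((2*g)*g) = 27 + 3*(2*g**2) = 27 + 6*g**2)
O(V) = sqrt(V + V**3)
(O(6) + h(u(2, 1), -2))**2 = (sqrt(6 + 6**3) + (27 + 6*(1 - 1*1)**2))**2 = (sqrt(6 + 216) + (27 + 6*(1 - 1)**2))**2 = (sqrt(222) + (27 + 6*0**2))**2 = (sqrt(222) + (27 + 6*0))**2 = (sqrt(222) + (27 + 0))**2 = (sqrt(222) + 27)**2 = (27 + sqrt(222))**2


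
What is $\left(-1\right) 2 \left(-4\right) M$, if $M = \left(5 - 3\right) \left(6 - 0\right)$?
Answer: $96$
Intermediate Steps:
$M = 12$ ($M = 2 \left(6 + 0\right) = 2 \cdot 6 = 12$)
$\left(-1\right) 2 \left(-4\right) M = \left(-1\right) 2 \left(-4\right) 12 = \left(-2\right) \left(-4\right) 12 = 8 \cdot 12 = 96$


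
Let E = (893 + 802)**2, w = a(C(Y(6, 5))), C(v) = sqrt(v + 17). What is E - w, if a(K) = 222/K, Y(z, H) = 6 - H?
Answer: 2873025 - 37*sqrt(2) ≈ 2.8730e+6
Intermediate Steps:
C(v) = sqrt(17 + v)
w = 37*sqrt(2) (w = 222/(sqrt(17 + (6 - 1*5))) = 222/(sqrt(17 + (6 - 5))) = 222/(sqrt(17 + 1)) = 222/(sqrt(18)) = 222/((3*sqrt(2))) = 222*(sqrt(2)/6) = 37*sqrt(2) ≈ 52.326)
E = 2873025 (E = 1695**2 = 2873025)
E - w = 2873025 - 37*sqrt(2)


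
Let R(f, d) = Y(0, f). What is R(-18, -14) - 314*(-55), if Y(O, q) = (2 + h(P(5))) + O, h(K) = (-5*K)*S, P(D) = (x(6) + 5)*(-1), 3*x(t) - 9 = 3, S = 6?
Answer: 17542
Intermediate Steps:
x(t) = 4 (x(t) = 3 + (1/3)*3 = 3 + 1 = 4)
P(D) = -9 (P(D) = (4 + 5)*(-1) = 9*(-1) = -9)
h(K) = -30*K (h(K) = -5*K*6 = -30*K)
Y(O, q) = 272 + O (Y(O, q) = (2 - 30*(-9)) + O = (2 + 270) + O = 272 + O)
R(f, d) = 272 (R(f, d) = 272 + 0 = 272)
R(-18, -14) - 314*(-55) = 272 - 314*(-55) = 272 + 17270 = 17542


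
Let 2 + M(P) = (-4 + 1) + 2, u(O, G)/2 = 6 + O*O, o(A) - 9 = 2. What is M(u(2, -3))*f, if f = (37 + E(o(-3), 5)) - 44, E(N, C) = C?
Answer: 6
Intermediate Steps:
o(A) = 11 (o(A) = 9 + 2 = 11)
u(O, G) = 12 + 2*O² (u(O, G) = 2*(6 + O*O) = 2*(6 + O²) = 12 + 2*O²)
M(P) = -3 (M(P) = -2 + ((-4 + 1) + 2) = -2 + (-3 + 2) = -2 - 1 = -3)
f = -2 (f = (37 + 5) - 44 = 42 - 44 = -2)
M(u(2, -3))*f = -3*(-2) = 6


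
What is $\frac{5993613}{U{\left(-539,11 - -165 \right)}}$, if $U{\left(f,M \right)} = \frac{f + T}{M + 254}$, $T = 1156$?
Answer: $\frac{2577253590}{617} \approx 4.1771 \cdot 10^{6}$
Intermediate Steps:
$U{\left(f,M \right)} = \frac{1156 + f}{254 + M}$ ($U{\left(f,M \right)} = \frac{f + 1156}{M + 254} = \frac{1156 + f}{254 + M}$)
$\frac{5993613}{U{\left(-539,11 - -165 \right)}} = \frac{5993613}{\frac{1}{254 + \left(11 - -165\right)} \left(1156 - 539\right)} = \frac{5993613}{\frac{1}{254 + \left(11 + 165\right)} 617} = \frac{5993613}{\frac{1}{254 + 176} \cdot 617} = \frac{5993613}{\frac{1}{430} \cdot 617} = \frac{5993613}{\frac{617}{430}} = 5993613 \cdot \frac{430}{617} = \frac{2577253590}{617}$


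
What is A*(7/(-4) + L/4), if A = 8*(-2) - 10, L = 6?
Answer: 13/2 ≈ 6.5000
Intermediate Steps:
A = -26 (A = -16 - 10 = -26)
A*(7/(-4) + L/4) = -26*(7/(-4) + 6/4) = -26*(7*(-¼) + 6*(¼)) = -26*(-7/4 + 3/2) = -26*(-¼) = 13/2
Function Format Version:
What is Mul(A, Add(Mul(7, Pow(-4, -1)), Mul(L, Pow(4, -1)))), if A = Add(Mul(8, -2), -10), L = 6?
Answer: Rational(13, 2) ≈ 6.5000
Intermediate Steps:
A = -26 (A = Add(-16, -10) = -26)
Mul(A, Add(Mul(7, Pow(-4, -1)), Mul(L, Pow(4, -1)))) = Mul(-26, Add(Mul(7, Pow(-4, -1)), Mul(6, Pow(4, -1)))) = Mul(-26, Add(Mul(7, Rational(-1, 4)), Mul(6, Rational(1, 4)))) = Mul(-26, Add(Rational(-7, 4), Rational(3, 2))) = Mul(-26, Rational(-1, 4)) = Rational(13, 2)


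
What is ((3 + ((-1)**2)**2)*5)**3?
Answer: 8000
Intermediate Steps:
((3 + ((-1)**2)**2)*5)**3 = ((3 + 1**2)*5)**3 = ((3 + 1)*5)**3 = (4*5)**3 = 20**3 = 8000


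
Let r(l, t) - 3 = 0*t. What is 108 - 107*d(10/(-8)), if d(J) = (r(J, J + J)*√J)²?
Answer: 5247/4 ≈ 1311.8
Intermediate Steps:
r(l, t) = 3 (r(l, t) = 3 + 0*t = 3 + 0 = 3)
d(J) = 9*J (d(J) = (3*√J)² = 9*J)
108 - 107*d(10/(-8)) = 108 - 963*10/(-8) = 108 - 963*10*(-⅛) = 108 - 963*(-5)/4 = 108 - 107*(-45/4) = 108 + 4815/4 = 5247/4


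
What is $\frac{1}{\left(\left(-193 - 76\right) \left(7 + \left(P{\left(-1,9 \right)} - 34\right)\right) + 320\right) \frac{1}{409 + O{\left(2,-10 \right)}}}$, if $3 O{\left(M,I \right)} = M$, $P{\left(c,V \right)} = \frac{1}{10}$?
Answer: $\frac{12290}{226683} \approx 0.054217$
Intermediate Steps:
$P{\left(c,V \right)} = \frac{1}{10}$
$O{\left(M,I \right)} = \frac{M}{3}$
$\frac{1}{\left(\left(-193 - 76\right) \left(7 + \left(P{\left(-1,9 \right)} - 34\right)\right) + 320\right) \frac{1}{409 + O{\left(2,-10 \right)}}} = \frac{1}{\left(\left(-193 - 76\right) \left(7 + \left(\frac{1}{10} - 34\right)\right) + 320\right) \frac{1}{409 + \frac{1}{3} \cdot 2}} = \frac{1}{\left(- 269 \left(7 + \left(\frac{1}{10} - 34\right)\right) + 320\right) \frac{1}{409 + \frac{2}{3}}} = \frac{1}{\left(- 269 \left(7 - \frac{339}{10}\right) + 320\right) \frac{1}{\frac{1229}{3}}} = \frac{1}{\left(\left(-269\right) \left(- \frac{269}{10}\right) + 320\right) \frac{3}{1229}} = \frac{1}{\left(\frac{72361}{10} + 320\right) \frac{3}{1229}} = \frac{1}{\frac{75561}{10} \cdot \frac{3}{1229}} = \frac{1}{\frac{226683}{12290}} = \frac{12290}{226683}$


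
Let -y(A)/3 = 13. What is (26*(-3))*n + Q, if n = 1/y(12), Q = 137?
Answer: 139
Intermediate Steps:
y(A) = -39 (y(A) = -3*13 = -39)
n = -1/39 (n = 1/(-39) = -1/39 ≈ -0.025641)
(26*(-3))*n + Q = (26*(-3))*(-1/39) + 137 = -78*(-1/39) + 137 = 2 + 137 = 139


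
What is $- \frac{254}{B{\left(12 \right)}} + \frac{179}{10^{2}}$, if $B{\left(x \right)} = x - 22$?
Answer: $\frac{2719}{100} \approx 27.19$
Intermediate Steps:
$B{\left(x \right)} = -22 + x$
$- \frac{254}{B{\left(12 \right)}} + \frac{179}{10^{2}} = - \frac{254}{-22 + 12} + \frac{179}{10^{2}} = - \frac{254}{-10} + \frac{179}{100} = \left(-254\right) \left(- \frac{1}{10}\right) + 179 \cdot \frac{1}{100} = \frac{127}{5} + \frac{179}{100} = \frac{2719}{100}$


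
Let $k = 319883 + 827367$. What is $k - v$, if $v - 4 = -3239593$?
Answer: $4386839$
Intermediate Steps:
$v = -3239589$ ($v = 4 - 3239593 = -3239589$)
$k = 1147250$
$k - v = 1147250 - -3239589 = 1147250 + 3239589 = 4386839$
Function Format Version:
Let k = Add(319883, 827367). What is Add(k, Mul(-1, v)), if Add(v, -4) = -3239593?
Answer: 4386839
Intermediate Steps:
v = -3239589 (v = Add(4, -3239593) = -3239589)
k = 1147250
Add(k, Mul(-1, v)) = Add(1147250, Mul(-1, -3239589)) = Add(1147250, 3239589) = 4386839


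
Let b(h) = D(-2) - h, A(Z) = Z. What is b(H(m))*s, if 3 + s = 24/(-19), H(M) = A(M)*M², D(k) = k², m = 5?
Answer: 9801/19 ≈ 515.84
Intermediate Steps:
H(M) = M³ (H(M) = M*M² = M³)
b(h) = 4 - h (b(h) = (-2)² - h = 4 - h)
s = -81/19 (s = -3 + 24/(-19) = -3 + 24*(-1/19) = -3 - 24/19 = -81/19 ≈ -4.2632)
b(H(m))*s = (4 - 1*5³)*(-81/19) = (4 - 1*125)*(-81/19) = (4 - 125)*(-81/19) = -121*(-81/19) = 9801/19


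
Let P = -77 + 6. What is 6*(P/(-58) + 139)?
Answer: 24399/29 ≈ 841.34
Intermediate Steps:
P = -71
6*(P/(-58) + 139) = 6*(-71/(-58) + 139) = 6*(-71*(-1/58) + 139) = 6*(71/58 + 139) = 6*(8133/58) = 24399/29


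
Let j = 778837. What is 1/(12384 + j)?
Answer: 1/791221 ≈ 1.2639e-6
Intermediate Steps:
1/(12384 + j) = 1/(12384 + 778837) = 1/791221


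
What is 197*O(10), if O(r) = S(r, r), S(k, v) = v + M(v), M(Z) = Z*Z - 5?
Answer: 20685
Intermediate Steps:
M(Z) = -5 + Z² (M(Z) = Z² - 5 = -5 + Z²)
S(k, v) = -5 + v + v² (S(k, v) = v + (-5 + v²) = -5 + v + v²)
O(r) = -5 + r + r²
197*O(10) = 197*(-5 + 10 + 10²) = 197*(-5 + 10 + 100) = 197*105 = 20685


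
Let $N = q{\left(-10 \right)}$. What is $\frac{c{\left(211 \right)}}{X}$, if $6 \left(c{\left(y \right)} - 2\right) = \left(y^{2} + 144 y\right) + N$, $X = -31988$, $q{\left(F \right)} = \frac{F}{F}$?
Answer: $- \frac{37459}{95964} \approx -0.39034$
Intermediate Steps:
$q{\left(F \right)} = 1$
$N = 1$
$c{\left(y \right)} = \frac{13}{6} + 24 y + \frac{y^{2}}{6}$ ($c{\left(y \right)} = 2 + \frac{\left(y^{2} + 144 y\right) + 1}{6} = 2 + \frac{1 + y^{2} + 144 y}{6} = 2 + \left(\frac{1}{6} + 24 y + \frac{y^{2}}{6}\right) = \frac{13}{6} + 24 y + \frac{y^{2}}{6}$)
$\frac{c{\left(211 \right)}}{X} = \frac{\frac{13}{6} + 24 \cdot 211 + \frac{211^{2}}{6}}{-31988} = \left(\frac{13}{6} + 5064 + \frac{1}{6} \cdot 44521\right) \left(- \frac{1}{31988}\right) = \left(\frac{13}{6} + 5064 + \frac{44521}{6}\right) \left(- \frac{1}{31988}\right) = \frac{37459}{3} \left(- \frac{1}{31988}\right) = - \frac{37459}{95964}$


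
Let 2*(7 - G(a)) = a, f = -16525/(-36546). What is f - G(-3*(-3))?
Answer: -37420/18273 ≈ -2.0478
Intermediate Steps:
f = 16525/36546 (f = -16525*(-1/36546) = 16525/36546 ≈ 0.45217)
G(a) = 7 - a/2
f - G(-3*(-3)) = 16525/36546 - (7 - (-3)*(-3)/2) = 16525/36546 - (7 - 1/2*9) = 16525/36546 - (7 - 9/2) = 16525/36546 - 1*5/2 = 16525/36546 - 5/2 = -37420/18273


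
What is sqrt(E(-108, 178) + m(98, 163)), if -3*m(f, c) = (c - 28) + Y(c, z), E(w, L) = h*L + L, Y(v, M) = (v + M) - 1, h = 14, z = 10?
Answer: sqrt(23109)/3 ≈ 50.672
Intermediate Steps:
Y(v, M) = -1 + M + v (Y(v, M) = (M + v) - 1 = -1 + M + v)
E(w, L) = 15*L (E(w, L) = 14*L + L = 15*L)
m(f, c) = 19/3 - 2*c/3 (m(f, c) = -((c - 28) + (-1 + 10 + c))/3 = -((-28 + c) + (9 + c))/3 = -(-19 + 2*c)/3 = 19/3 - 2*c/3)
sqrt(E(-108, 178) + m(98, 163)) = sqrt(15*178 + (19/3 - 2/3*163)) = sqrt(2670 + (19/3 - 326/3)) = sqrt(2670 - 307/3) = sqrt(7703/3) = sqrt(23109)/3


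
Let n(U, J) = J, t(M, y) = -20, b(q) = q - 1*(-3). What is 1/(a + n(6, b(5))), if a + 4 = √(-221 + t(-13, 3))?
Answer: 4/257 - I*√241/257 ≈ 0.015564 - 0.060405*I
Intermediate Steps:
b(q) = 3 + q (b(q) = q + 3 = 3 + q)
a = -4 + I*√241 (a = -4 + √(-221 - 20) = -4 + √(-241) = -4 + I*√241 ≈ -4.0 + 15.524*I)
1/(a + n(6, b(5))) = 1/((-4 + I*√241) + (3 + 5)) = 1/((-4 + I*√241) + 8) = 1/(4 + I*√241)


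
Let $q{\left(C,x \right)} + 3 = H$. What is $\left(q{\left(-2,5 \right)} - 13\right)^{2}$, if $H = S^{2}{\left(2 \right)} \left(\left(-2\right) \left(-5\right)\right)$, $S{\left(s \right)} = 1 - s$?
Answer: $36$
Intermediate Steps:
$H = 10$ ($H = \left(1 - 2\right)^{2} \left(\left(-2\right) \left(-5\right)\right) = \left(1 - 2\right)^{2} \cdot 10 = \left(-1\right)^{2} \cdot 10 = 1 \cdot 10 = 10$)
$q{\left(C,x \right)} = 7$ ($q{\left(C,x \right)} = -3 + 10 = 7$)
$\left(q{\left(-2,5 \right)} - 13\right)^{2} = \left(7 - 13\right)^{2} = \left(-6\right)^{2} = 36$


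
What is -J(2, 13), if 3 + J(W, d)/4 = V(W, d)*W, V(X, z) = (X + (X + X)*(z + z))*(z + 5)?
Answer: -15252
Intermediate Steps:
V(X, z) = (5 + z)*(X + 4*X*z) (V(X, z) = (X + (2*X)*(2*z))*(5 + z) = (X + 4*X*z)*(5 + z) = (5 + z)*(X + 4*X*z))
J(W, d) = -12 + 4*W²*(5 + 4*d² + 21*d) (J(W, d) = -12 + 4*((W*(5 + 4*d² + 21*d))*W) = -12 + 4*(W²*(5 + 4*d² + 21*d)) = -12 + 4*W²*(5 + 4*d² + 21*d))
-J(2, 13) = -(-12 + 4*2²*(5 + 4*13² + 21*13)) = -(-12 + 4*4*(5 + 4*169 + 273)) = -(-12 + 4*4*(5 + 676 + 273)) = -(-12 + 4*4*954) = -(-12 + 15264) = -1*15252 = -15252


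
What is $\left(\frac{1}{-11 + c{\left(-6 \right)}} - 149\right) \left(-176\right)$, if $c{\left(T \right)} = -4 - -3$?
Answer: $\frac{78716}{3} \approx 26239.0$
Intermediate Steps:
$c{\left(T \right)} = -1$ ($c{\left(T \right)} = -4 + 3 = -1$)
$\left(\frac{1}{-11 + c{\left(-6 \right)}} - 149\right) \left(-176\right) = \left(\frac{1}{-11 - 1} - 149\right) \left(-176\right) = \left(\frac{1}{-12} - 149\right) \left(-176\right) = \left(- \frac{1}{12} - 149\right) \left(-176\right) = \left(- \frac{1789}{12}\right) \left(-176\right) = \frac{78716}{3}$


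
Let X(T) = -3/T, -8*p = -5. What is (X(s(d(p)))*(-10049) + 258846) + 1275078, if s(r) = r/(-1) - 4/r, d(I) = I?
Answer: 429826764/281 ≈ 1.5296e+6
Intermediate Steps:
p = 5/8 (p = -1/8*(-5) = 5/8 ≈ 0.62500)
s(r) = -r - 4/r (s(r) = r*(-1) - 4/r = -r - 4/r)
(X(s(d(p)))*(-10049) + 258846) + 1275078 = (-3/(-1*5/8 - 4/5/8)*(-10049) + 258846) + 1275078 = (-3/(-5/8 - 4*8/5)*(-10049) + 258846) + 1275078 = (-3/(-5/8 - 32/5)*(-10049) + 258846) + 1275078 = (-3/(-281/40)*(-10049) + 258846) + 1275078 = (-3*(-40/281)*(-10049) + 258846) + 1275078 = ((120/281)*(-10049) + 258846) + 1275078 = (-1205880/281 + 258846) + 1275078 = 71529846/281 + 1275078 = 429826764/281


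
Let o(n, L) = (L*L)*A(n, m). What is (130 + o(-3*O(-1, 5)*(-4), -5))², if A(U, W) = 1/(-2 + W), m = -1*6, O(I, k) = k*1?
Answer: 1030225/64 ≈ 16097.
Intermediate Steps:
O(I, k) = k
m = -6
o(n, L) = -L²/8 (o(n, L) = (L*L)/(-2 - 6) = L²/(-8) = L²*(-⅛) = -L²/8)
(130 + o(-3*O(-1, 5)*(-4), -5))² = (130 - ⅛*(-5)²)² = (130 - ⅛*25)² = (130 - 25/8)² = (1015/8)² = 1030225/64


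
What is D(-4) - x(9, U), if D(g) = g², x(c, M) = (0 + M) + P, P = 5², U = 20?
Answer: -29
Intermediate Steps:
P = 25
x(c, M) = 25 + M (x(c, M) = (0 + M) + 25 = M + 25 = 25 + M)
D(-4) - x(9, U) = (-4)² - (25 + 20) = 16 - 1*45 = 16 - 45 = -29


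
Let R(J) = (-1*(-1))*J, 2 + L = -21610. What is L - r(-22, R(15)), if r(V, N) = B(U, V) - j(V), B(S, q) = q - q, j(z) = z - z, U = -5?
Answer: -21612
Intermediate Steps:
L = -21612 (L = -2 - 21610 = -21612)
j(z) = 0
B(S, q) = 0
R(J) = J (R(J) = 1*J = J)
r(V, N) = 0 (r(V, N) = 0 - 1*0 = 0 + 0 = 0)
L - r(-22, R(15)) = -21612 - 1*0 = -21612 + 0 = -21612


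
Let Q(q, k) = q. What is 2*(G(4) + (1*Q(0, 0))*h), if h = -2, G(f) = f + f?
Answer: 16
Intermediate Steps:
G(f) = 2*f
2*(G(4) + (1*Q(0, 0))*h) = 2*(2*4 + (1*0)*(-2)) = 2*(8 + 0*(-2)) = 2*(8 + 0) = 2*8 = 16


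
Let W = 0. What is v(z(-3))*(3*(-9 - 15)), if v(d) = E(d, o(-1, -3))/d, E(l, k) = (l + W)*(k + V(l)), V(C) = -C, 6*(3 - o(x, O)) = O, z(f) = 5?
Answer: 108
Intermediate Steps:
o(x, O) = 3 - O/6
E(l, k) = l*(k - l) (E(l, k) = (l + 0)*(k - l) = l*(k - l))
v(d) = 7/2 - d (v(d) = (d*((3 - 1/6*(-3)) - d))/d = (d*((3 + 1/2) - d))/d = (d*(7/2 - d))/d = 7/2 - d)
v(z(-3))*(3*(-9 - 15)) = (7/2 - 1*5)*(3*(-9 - 15)) = (7/2 - 5)*(3*(-24)) = -3/2*(-72) = 108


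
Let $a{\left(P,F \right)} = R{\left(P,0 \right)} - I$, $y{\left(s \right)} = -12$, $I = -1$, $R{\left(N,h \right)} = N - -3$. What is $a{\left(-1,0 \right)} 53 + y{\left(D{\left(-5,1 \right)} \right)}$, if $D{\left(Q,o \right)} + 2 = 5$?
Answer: $147$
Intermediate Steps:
$R{\left(N,h \right)} = 3 + N$ ($R{\left(N,h \right)} = N + 3 = 3 + N$)
$D{\left(Q,o \right)} = 3$ ($D{\left(Q,o \right)} = -2 + 5 = 3$)
$a{\left(P,F \right)} = 4 + P$ ($a{\left(P,F \right)} = \left(3 + P\right) - -1 = \left(3 + P\right) + 1 = 4 + P$)
$a{\left(-1,0 \right)} 53 + y{\left(D{\left(-5,1 \right)} \right)} = \left(4 - 1\right) 53 - 12 = 3 \cdot 53 - 12 = 159 - 12 = 147$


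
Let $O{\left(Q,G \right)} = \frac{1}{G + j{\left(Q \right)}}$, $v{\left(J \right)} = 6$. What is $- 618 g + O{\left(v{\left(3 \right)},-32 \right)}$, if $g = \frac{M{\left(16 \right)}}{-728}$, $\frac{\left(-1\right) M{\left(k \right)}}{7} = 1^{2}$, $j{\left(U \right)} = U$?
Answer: $- \frac{311}{52} \approx -5.9808$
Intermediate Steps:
$M{\left(k \right)} = -7$ ($M{\left(k \right)} = - 7 \cdot 1^{2} = \left(-7\right) 1 = -7$)
$O{\left(Q,G \right)} = \frac{1}{G + Q}$
$g = \frac{1}{104}$ ($g = - \frac{7}{-728} = \left(-7\right) \left(- \frac{1}{728}\right) = \frac{1}{104} \approx 0.0096154$)
$- 618 g + O{\left(v{\left(3 \right)},-32 \right)} = \left(-618\right) \frac{1}{104} + \frac{1}{-32 + 6} = - \frac{309}{52} + \frac{1}{-26} = - \frac{309}{52} - \frac{1}{26} = - \frac{311}{52}$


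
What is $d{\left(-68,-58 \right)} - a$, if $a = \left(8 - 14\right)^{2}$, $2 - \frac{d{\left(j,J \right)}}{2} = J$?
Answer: $84$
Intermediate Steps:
$d{\left(j,J \right)} = 4 - 2 J$
$a = 36$ ($a = \left(-6\right)^{2} = 36$)
$d{\left(-68,-58 \right)} - a = \left(4 - -116\right) - 36 = \left(4 + 116\right) - 36 = 120 - 36 = 84$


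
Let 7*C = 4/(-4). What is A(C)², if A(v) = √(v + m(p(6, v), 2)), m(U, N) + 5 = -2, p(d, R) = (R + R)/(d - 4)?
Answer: -50/7 ≈ -7.1429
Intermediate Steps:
p(d, R) = 2*R/(-4 + d) (p(d, R) = (2*R)/(-4 + d) = 2*R/(-4 + d))
C = -⅐ (C = (4/(-4))/7 = (4*(-¼))/7 = (⅐)*(-1) = -⅐ ≈ -0.14286)
m(U, N) = -7 (m(U, N) = -5 - 2 = -7)
A(v) = √(-7 + v) (A(v) = √(v - 7) = √(-7 + v))
A(C)² = (√(-7 - ⅐))² = (√(-50/7))² = (5*I*√14/7)² = -50/7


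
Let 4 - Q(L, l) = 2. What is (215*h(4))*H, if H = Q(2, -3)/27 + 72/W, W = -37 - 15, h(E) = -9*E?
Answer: 395600/39 ≈ 10144.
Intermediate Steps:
Q(L, l) = 2 (Q(L, l) = 4 - 1*2 = 4 - 2 = 2)
W = -52
H = -460/351 (H = 2/27 + 72/(-52) = 2*(1/27) + 72*(-1/52) = 2/27 - 18/13 = -460/351 ≈ -1.3105)
(215*h(4))*H = (215*(-9*4))*(-460/351) = (215*(-36))*(-460/351) = -7740*(-460/351) = 395600/39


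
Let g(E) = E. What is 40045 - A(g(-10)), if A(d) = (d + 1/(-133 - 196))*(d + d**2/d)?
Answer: 13108985/329 ≈ 39845.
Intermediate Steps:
A(d) = 2*d*(-1/329 + d) (A(d) = (d + 1/(-329))*(d + d) = (d - 1/329)*(2*d) = (-1/329 + d)*(2*d) = 2*d*(-1/329 + d))
40045 - A(g(-10)) = 40045 - 2*(-10)*(-1 + 329*(-10))/329 = 40045 - 2*(-10)*(-1 - 3290)/329 = 40045 - 2*(-10)*(-3291)/329 = 40045 - 1*65820/329 = 40045 - 65820/329 = 13108985/329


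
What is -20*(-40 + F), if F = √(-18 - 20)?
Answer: 800 - 20*I*√38 ≈ 800.0 - 123.29*I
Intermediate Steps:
F = I*√38 (F = √(-38) = I*√38 ≈ 6.1644*I)
-20*(-40 + F) = -20*(-40 + I*√38) = 800 - 20*I*√38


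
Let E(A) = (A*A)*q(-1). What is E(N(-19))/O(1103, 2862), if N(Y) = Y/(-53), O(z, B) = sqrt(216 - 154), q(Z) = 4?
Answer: 722*sqrt(62)/87079 ≈ 0.065286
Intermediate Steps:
O(z, B) = sqrt(62)
N(Y) = -Y/53 (N(Y) = Y*(-1/53) = -Y/53)
E(A) = 4*A**2 (E(A) = (A*A)*4 = A**2*4 = 4*A**2)
E(N(-19))/O(1103, 2862) = (4*(-1/53*(-19))**2)/(sqrt(62)) = (4*(19/53)**2)*(sqrt(62)/62) = (4*(361/2809))*(sqrt(62)/62) = 1444*(sqrt(62)/62)/2809 = 722*sqrt(62)/87079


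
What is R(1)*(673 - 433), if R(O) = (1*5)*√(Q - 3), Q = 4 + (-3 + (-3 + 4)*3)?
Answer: 1200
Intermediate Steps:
Q = 4 (Q = 4 + (-3 + 1*3) = 4 + (-3 + 3) = 4 + 0 = 4)
R(O) = 5 (R(O) = (1*5)*√(4 - 3) = 5*√1 = 5*1 = 5)
R(1)*(673 - 433) = 5*(673 - 433) = 5*240 = 1200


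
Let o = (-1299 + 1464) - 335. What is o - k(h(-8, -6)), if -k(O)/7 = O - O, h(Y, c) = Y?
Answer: -170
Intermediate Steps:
k(O) = 0 (k(O) = -7*(O - O) = -7*0 = 0)
o = -170 (o = 165 - 335 = -170)
o - k(h(-8, -6)) = -170 - 1*0 = -170 + 0 = -170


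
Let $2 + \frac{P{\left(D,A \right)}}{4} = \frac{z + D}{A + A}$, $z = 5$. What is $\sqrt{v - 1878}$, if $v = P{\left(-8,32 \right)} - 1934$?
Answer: $\frac{i \sqrt{61123}}{4} \approx 61.808 i$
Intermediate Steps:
$P{\left(D,A \right)} = -8 + \frac{2 \left(5 + D\right)}{A}$ ($P{\left(D,A \right)} = -8 + 4 \frac{5 + D}{A + A} = -8 + 4 \frac{5 + D}{2 A} = -8 + \frac{2 \left(5 + D\right)}{A}$)
$v = - \frac{31075}{16}$ ($v = \frac{2 \left(5 - 8 - 128\right)}{32} - 1934 = 2 \cdot \frac{1}{32} \left(5 - 8 - 128\right) - 1934 = 2 \cdot \frac{1}{32} \left(-131\right) - 1934 = - \frac{131}{16} - 1934 = - \frac{31075}{16} \approx -1942.2$)
$\sqrt{v - 1878} = \sqrt{- \frac{31075}{16} - 1878} = \sqrt{- \frac{61123}{16}} = \frac{i \sqrt{61123}}{4}$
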